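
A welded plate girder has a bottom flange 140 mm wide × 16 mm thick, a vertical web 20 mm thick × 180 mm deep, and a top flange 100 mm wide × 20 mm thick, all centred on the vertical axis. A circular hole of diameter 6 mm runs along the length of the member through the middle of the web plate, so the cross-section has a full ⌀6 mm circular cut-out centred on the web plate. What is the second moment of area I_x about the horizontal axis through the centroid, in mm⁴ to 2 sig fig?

I_x ≈ 5.1 × 10⁷ mm⁴

Treat the section as a set of non-overlapping primitives; coordinates are from the bounding-box lower-left.
Bottom plate: 140 × 16, A = 2 240 mm², y = 8 mm, Ī = 47 787 mm⁴.
Web plate: 20 × 180, A = 3 600 mm², y = 106 mm, Ī = 9 720 000 mm⁴.
Top plate: 100 × 20, A = 2 000 mm², y = 206 mm, Ī = 66 667 mm⁴.
Hole (subtracted): ⌀6, A = 28.27 mm², y = 106 mm, Ī = 63.62 mm⁴.
Centroid: ȳ = ΣA·y / ΣA = 103.5 mm.
Transfer each piece to the horizontal axis through the centroid using Ī + A·d² with d = y − 103.5:
  bottom plate: d = -95.5 mm → contributes +20 477 657 mm⁴
  web plate: d = 2.499 mm → contributes +9 742 479 mm⁴
  top plate: d = 102.5 mm → contributes +21 078 678 mm⁴
  hole: d = 2.499 mm → contributes −240.2 mm⁴
Total I = 51 298 573 mm⁴.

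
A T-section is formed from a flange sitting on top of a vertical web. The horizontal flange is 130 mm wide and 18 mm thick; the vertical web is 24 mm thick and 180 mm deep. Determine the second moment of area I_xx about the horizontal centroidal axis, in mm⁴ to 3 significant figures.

I_xx ≈ 2.66 × 10⁷ mm⁴

Decompose the section into non-overlapping parts with the origin at the bottom-left of its bounding rectangle.
Flange: 130 × 18, A = 2 340 mm², y = 189 mm, Ī = 63 180 mm⁴.
Web: 24 × 180, A = 4 320 mm², y = 90 mm, Ī = 11 664 000 mm⁴.
Centroid: ȳ = ΣA·y / ΣA = 124.78 mm.
Transfer each piece to the horizontal centroidal axis using Ī + A·d² with d = y − 124.78:
  flange: d = 64.216 mm → contributes +9 712 690 mm⁴
  web: d = -34.784 mm → contributes +16 890 818 mm⁴
Total I = 26 603 509 mm⁴.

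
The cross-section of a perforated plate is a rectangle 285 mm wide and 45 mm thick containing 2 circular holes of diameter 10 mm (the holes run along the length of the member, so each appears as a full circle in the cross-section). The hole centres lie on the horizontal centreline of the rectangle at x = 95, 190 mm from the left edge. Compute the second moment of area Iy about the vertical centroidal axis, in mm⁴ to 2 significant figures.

Break the section into simple shapes (no overlaps), measuring from the bottom-left corner of the bounding box.
Plate: 285 × 45, A = 12 825 mm², x = 142.5 mm, Ī = 86 809 219 mm⁴.
Hole 1 (subtracted): ⌀10, A = 78.54 mm², x = 95 mm, Ī = 490.9 mm⁴.
Hole 2 (subtracted): ⌀10, A = 78.54 mm², x = 190 mm, Ī = 490.9 mm⁴.
By symmetry the centroid is at mid-width, x̄ = 142.5 mm.
Transfer each piece to the vertical centroidal axis using Ī + A·d² with d = x − 142.5:
  plate: d = 0 mm → contributes +86 809 219 mm⁴
  hole 1: d = -47.5 mm → contributes −177 696 mm⁴
  hole 2: d = 47.5 mm → contributes −177 696 mm⁴
Total I = 86 453 826 mm⁴.

Iy ≈ 8.6 × 10⁷ mm⁴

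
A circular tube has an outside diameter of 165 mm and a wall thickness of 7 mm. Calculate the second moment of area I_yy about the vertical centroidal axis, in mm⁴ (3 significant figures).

Decompose the section into non-overlapping parts with the origin at the bottom-left of its bounding rectangle.
Outer circle: ⌀165, A = 21 382 mm², x = 82.5 mm, Ī = 36 383 601 mm⁴.
Bore (subtracted): ⌀151, A = 17 908 mm², x = 82.5 mm, Ī = 25 519 825 mm⁴.
By symmetry the centroid is at mid-width, x̄ = 82.5 mm.
All pieces are centred on the vertical centroidal axis, so I = ΣĪ (holes subtracted) = 10 863 776 mm⁴.

I_yy ≈ 1.09 × 10⁷ mm⁴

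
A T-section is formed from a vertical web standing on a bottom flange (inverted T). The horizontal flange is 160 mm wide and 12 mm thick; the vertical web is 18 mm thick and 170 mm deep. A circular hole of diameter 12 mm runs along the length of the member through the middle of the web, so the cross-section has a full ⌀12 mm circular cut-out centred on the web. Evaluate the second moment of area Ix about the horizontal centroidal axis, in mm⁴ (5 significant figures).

Ix ≈ 1.7019 × 10⁷ mm⁴

Break the section into simple shapes (no overlaps), measuring from the bottom-left corner of the bounding box.
Flange: 160 × 12, A = 1 920 mm², y = 6 mm, Ī = 23 040 mm⁴.
Web: 18 × 170, A = 3 060 mm², y = 97 mm, Ī = 7 369 500 mm⁴.
Hole (subtracted): ⌀12, A = 113.0973 mm², y = 97 mm, Ī = 1017.876 mm⁴.
Centroid: ȳ = ΣA·y / ΣA = 61.10037 mm.
Transfer each piece to the horizontal centroidal axis using Ī + A·d² with d = y − 61.10037:
  flange: d = -55.10037 mm → contributes +5 852 258 mm⁴
  web: d = 35.89963 mm → contributes +11 313 177 mm⁴
  hole: d = 35.89963 mm → contributes −146775.8 mm⁴
Total I = 17 018 659 mm⁴.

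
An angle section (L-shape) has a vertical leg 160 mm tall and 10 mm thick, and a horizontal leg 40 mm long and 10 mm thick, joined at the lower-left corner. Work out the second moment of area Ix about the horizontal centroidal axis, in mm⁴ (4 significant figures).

Treat the section as a set of non-overlapping primitives; coordinates are from the bounding-box lower-left.
Vertical leg: 10 × 160, A = 1 600 mm², y = 80 mm, Ī = 3 413 333 mm⁴.
Horizontal leg (remainder): 30 × 10, A = 300 mm², y = 5 mm, Ī = 2 500 mm⁴.
Centroid: ȳ = ΣA·y / ΣA = 68.1579 mm.
Transfer each piece to the horizontal centroidal axis using Ī + A·d² with d = y − 68.1579:
  vertical leg: d = 11.8421 mm → contributes +3 637 710 mm⁴
  horizontal leg (remainder): d = -63.1579 mm → contributes +1 199 176 mm⁴
Total I = 4 836 886 mm⁴.

Ix ≈ 4.837 × 10⁶ mm⁴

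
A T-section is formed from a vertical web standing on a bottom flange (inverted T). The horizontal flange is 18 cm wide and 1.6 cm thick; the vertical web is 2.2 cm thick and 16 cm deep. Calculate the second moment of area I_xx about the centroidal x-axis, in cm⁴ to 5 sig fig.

Break the section into simple shapes (no overlaps), measuring from the bottom-left corner of the bounding box.
Flange: 18 × 1.6, A = 28.8 cm², y = 0.8 cm, Ī = 6.144 cm⁴.
Web: 2.2 × 16, A = 35.2 cm², y = 9.6 cm, Ī = 750.9333 cm⁴.
Centroid: ȳ = ΣA·y / ΣA = 5.64 cm.
Transfer each piece to the centroidal x-axis using Ī + A·d² with d = y − 5.64:
  flange: d = -4.84 cm → contributes +680.8013 cm⁴
  web: d = 3.96 cm → contributes +1302.926 cm⁴
Total I = 1983.727 cm⁴.

I_xx ≈ 1983.7 cm⁴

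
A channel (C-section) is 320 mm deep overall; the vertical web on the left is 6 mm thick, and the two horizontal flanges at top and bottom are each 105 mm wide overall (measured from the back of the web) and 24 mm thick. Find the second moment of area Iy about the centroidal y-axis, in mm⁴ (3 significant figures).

Decompose the section into non-overlapping parts with the origin at the bottom-left of its bounding rectangle.
Web: 6 × 320, A = 1 920 mm², x = 3 mm, Ī = 5 760 mm⁴.
Top flange (beyond web): 99 × 24, A = 2 376 mm², x = 55.5 mm, Ī = 1 940 598 mm⁴.
Bottom flange (beyond web): 99 × 24, A = 2 376 mm², x = 55.5 mm, Ī = 1 940 598 mm⁴.
Centroid: x̄ = ΣA·x / ΣA = 40.392 mm.
Transfer each piece to the centroidal y-axis using Ī + A·d² with d = x − 40.392:
  web: d = -37.392 mm → contributes +2 690 243 mm⁴
  top flange (beyond web): d = 15.108 mm → contributes +2 482 918 mm⁴
  bottom flange (beyond web): d = 15.108 mm → contributes +2 482 918 mm⁴
Total I = 7 656 078 mm⁴.

Iy ≈ 7.66 × 10⁶ mm⁴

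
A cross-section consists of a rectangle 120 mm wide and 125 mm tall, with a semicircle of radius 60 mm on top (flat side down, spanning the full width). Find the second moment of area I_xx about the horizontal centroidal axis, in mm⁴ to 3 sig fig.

I_xx ≈ 5.27 × 10⁷ mm⁴

Break the section into simple shapes (no overlaps), measuring from the bottom-left corner of the bounding box.
Rectangular body: 120 × 125, A = 15 000 mm², y = 62.5 mm, Ī = 19 531 250 mm⁴.
Semicircular cap: semicircle r = 60, A = 5654.9 mm², y = 150.46 mm, Ī = 1 422 450 mm⁴.
Centroid: ȳ = ΣA·y / ΣA = 86.583 mm.
Transfer each piece to the horizontal centroidal axis using Ī + A·d² with d = y − 86.583:
  rectangular body: d = -24.083 mm → contributes +28 231 044 mm⁴
  semicircular cap: d = 63.882 mm → contributes +24 499 370 mm⁴
Total I = 52 730 414 mm⁴.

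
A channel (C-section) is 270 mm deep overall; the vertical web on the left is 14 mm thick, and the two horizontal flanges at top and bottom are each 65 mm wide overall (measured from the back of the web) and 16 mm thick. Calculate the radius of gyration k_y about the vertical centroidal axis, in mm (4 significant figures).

k_y ≈ 17.30 mm

Break the section into simple shapes (no overlaps), measuring from the bottom-left corner of the bounding box.
Web: 14 × 270, A = 3 780 mm², x = 7 mm, Ī = 61 740 mm⁴.
Top flange (beyond web): 51 × 16, A = 816 mm², x = 39.5 mm, Ī = 176 868 mm⁴.
Bottom flange (beyond web): 51 × 16, A = 816 mm², x = 39.5 mm, Ī = 176 868 mm⁴.
Centroid: x̄ = ΣA·x / ΣA = 16.8004 mm.
Transfer each piece to the vertical centroidal axis using Ī + A·d² with d = x − 16.8004:
  web: d = -9.80044 mm → contributes +424 804 mm⁴
  top flange (beyond web): d = 22.6996 mm → contributes +597 328 mm⁴
  bottom flange (beyond web): d = 22.6996 mm → contributes +597 328 mm⁴
Total I = 1 619 460 mm⁴.
Radius of gyration: k = √(I/A) = √(1 619 460 / 5 412) = 17.2984 mm.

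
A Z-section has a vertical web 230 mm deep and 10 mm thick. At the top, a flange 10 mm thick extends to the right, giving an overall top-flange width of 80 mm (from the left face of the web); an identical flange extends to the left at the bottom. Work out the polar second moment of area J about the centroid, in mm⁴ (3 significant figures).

J ≈ 2.99 × 10⁷ mm⁴

Split into non-overlapping primitives; take the origin at the lower-left of the bounding box.
Web: 10 × 230, A = 2 300 mm², y = 115 mm, Ī = 10 139 167 mm⁴.
Top flange (beyond web): 70 × 10, A = 700 mm², y = 225 mm, Ī = 5833.3 mm⁴.
Bottom flange (beyond web): 70 × 10, A = 700 mm², y = 5 mm, Ī = 5833.3 mm⁴.
Centroid: ȳ = ΣA·y / ΣA = 115 mm.
Transfer each piece to the centroidal x-axis using Ī + A·d² with d = y − 115:
  web: d = 0 mm → contributes +10 139 167 mm⁴
  top flange (beyond web): d = 110 mm → contributes +8 475 833 mm⁴
  bottom flange (beyond web): d = -110 mm → contributes +8 475 833 mm⁴
Total I = 27 090 833 mm⁴.
For the y-axis: x̄ = 75 mm.
Repeating about the centroidal y-axis gives I_y = 2 830 833 mm⁴.
Polar second moment: J = I_x + I_y = 29 921 667 mm⁴.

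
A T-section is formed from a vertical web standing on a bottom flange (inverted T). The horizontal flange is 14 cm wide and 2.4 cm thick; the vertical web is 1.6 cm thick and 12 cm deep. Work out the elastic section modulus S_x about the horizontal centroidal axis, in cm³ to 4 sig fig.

S_x ≈ 83.15 cm³

Decompose the section into non-overlapping parts with the origin at the bottom-left of its bounding rectangle.
Flange: 14 × 2.4, A = 33.6 cm², y = 1.2 cm, Ī = 16.128 cm⁴.
Web: 1.6 × 12, A = 19.2 cm², y = 8.4 cm, Ī = 230.4 cm⁴.
Centroid: ȳ = ΣA·y / ΣA = 3.81818 cm.
Transfer each piece to the horizontal centroidal axis using Ī + A·d² with d = y − 3.81818:
  flange: d = -2.61818 cm → contributes +246.452 cm⁴
  web: d = 4.58182 cm → contributes +633.467 cm⁴
Total I = 879.919 cm⁴.
Extreme fibre distance c = 10.5818 cm; S = I/c = 83.1538 cm³.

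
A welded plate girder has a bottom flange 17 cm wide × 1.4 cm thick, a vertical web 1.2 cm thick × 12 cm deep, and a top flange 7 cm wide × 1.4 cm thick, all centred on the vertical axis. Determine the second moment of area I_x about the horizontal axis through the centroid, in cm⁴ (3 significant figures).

Treat the section as a set of non-overlapping primitives; coordinates are from the bounding-box lower-left.
Bottom plate: 17 × 1.4, A = 23.8 cm², y = 0.7 cm, Ī = 3.8873 cm⁴.
Web plate: 1.2 × 12, A = 14.4 cm², y = 7.4 cm, Ī = 172.8 cm⁴.
Top plate: 7 × 1.4, A = 9.8 cm², y = 14.1 cm, Ī = 1.6007 cm⁴.
Centroid: ȳ = ΣA·y / ΣA = 5.4458 cm.
Transfer each piece to the horizontal axis through the centroid using Ī + A·d² with d = y − 5.4458:
  bottom plate: d = -4.7458 cm → contributes +539.93 cm⁴
  web plate: d = 1.9542 cm → contributes +227.79 cm⁴
  top plate: d = 8.6542 cm → contributes +735.57 cm⁴
Total I = 1503.3 cm⁴.

I_x ≈ 1500 cm⁴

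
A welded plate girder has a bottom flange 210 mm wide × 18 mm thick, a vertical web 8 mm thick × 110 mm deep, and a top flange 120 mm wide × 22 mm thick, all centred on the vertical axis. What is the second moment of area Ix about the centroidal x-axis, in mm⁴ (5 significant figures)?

Ix ≈ 2.7451 × 10⁷ mm⁴

Split into non-overlapping primitives; take the origin at the lower-left of the bounding box.
Bottom plate: 210 × 18, A = 3 780 mm², y = 9 mm, Ī = 102 060 mm⁴.
Web plate: 8 × 110, A = 880 mm², y = 73 mm, Ī = 887333.3 mm⁴.
Top plate: 120 × 22, A = 2 640 mm², y = 139 mm, Ī = 106 480 mm⁴.
Centroid: ȳ = ΣA·y / ΣA = 63.72877 mm.
Transfer each piece to the centroidal x-axis using Ī + A·d² with d = y − 63.72877:
  bottom plate: d = -54.72877 mm → contributes +11 424 059 mm⁴
  web plate: d = 9.271233 mm → contributes +962974.4 mm⁴
  top plate: d = 75.27123 mm → contributes +15 064 082 mm⁴
Total I = 27 451 116 mm⁴.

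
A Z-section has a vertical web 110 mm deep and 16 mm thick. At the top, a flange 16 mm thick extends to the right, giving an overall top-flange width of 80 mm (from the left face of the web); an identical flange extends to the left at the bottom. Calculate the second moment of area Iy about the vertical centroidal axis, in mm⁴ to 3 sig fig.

Iy ≈ 4.01 × 10⁶ mm⁴

Decompose the section into non-overlapping parts with the origin at the bottom-left of its bounding rectangle.
Web: 16 × 110, A = 1 760 mm², x = 72 mm, Ī = 37 547 mm⁴.
Top flange (beyond web): 64 × 16, A = 1 024 mm², x = 112 mm, Ī = 349 525 mm⁴.
Bottom flange (beyond web): 64 × 16, A = 1 024 mm², x = 32 mm, Ī = 349 525 mm⁴.
Centroid: x̄ = ΣA·x / ΣA = 72 mm.
Transfer each piece to the vertical centroidal axis using Ī + A·d² with d = x − 72:
  web: d = 0 mm → contributes +37 547 mm⁴
  top flange (beyond web): d = 40 mm → contributes +1 987 925 mm⁴
  bottom flange (beyond web): d = -40 mm → contributes +1 987 925 mm⁴
Total I = 4 013 397 mm⁴.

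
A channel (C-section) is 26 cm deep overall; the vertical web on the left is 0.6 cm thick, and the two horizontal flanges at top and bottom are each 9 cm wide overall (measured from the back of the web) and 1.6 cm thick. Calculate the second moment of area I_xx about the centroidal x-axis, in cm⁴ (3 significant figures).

Decompose the section into non-overlapping parts with the origin at the bottom-left of its bounding rectangle.
Web: 0.6 × 26, A = 15.6 cm², y = 13 cm, Ī = 878.8 cm⁴.
Top flange (beyond web): 8.4 × 1.6, A = 13.44 cm², y = 25.2 cm, Ī = 2.8672 cm⁴.
Bottom flange (beyond web): 8.4 × 1.6, A = 13.44 cm², y = 0.8 cm, Ī = 2.8672 cm⁴.
By symmetry the centroid is at mid-height, ȳ = 13 cm.
Transfer each piece to the centroidal x-axis using Ī + A·d² with d = y − 13:
  web: d = 0 cm → contributes +878.8 cm⁴
  top flange (beyond web): d = 12.2 cm → contributes +2003.3 cm⁴
  bottom flange (beyond web): d = -12.2 cm → contributes +2003.3 cm⁴
Total I = 4885.4 cm⁴.

I_xx ≈ 4890 cm⁴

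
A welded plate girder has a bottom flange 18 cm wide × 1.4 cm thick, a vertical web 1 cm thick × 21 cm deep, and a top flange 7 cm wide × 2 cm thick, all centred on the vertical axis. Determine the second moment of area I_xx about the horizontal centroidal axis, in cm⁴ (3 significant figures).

Split into non-overlapping primitives; take the origin at the lower-left of the bounding box.
Bottom plate: 18 × 1.4, A = 25.2 cm², y = 0.7 cm, Ī = 4.116 cm⁴.
Web plate: 1 × 21, A = 21 cm², y = 11.9 cm, Ī = 771.75 cm⁴.
Top plate: 7 × 2, A = 14 cm², y = 23.4 cm, Ī = 4.6667 cm⁴.
Centroid: ȳ = ΣA·y / ΣA = 9.886 cm.
Transfer each piece to the horizontal centroidal axis using Ī + A·d² with d = y − 9.886:
  bottom plate: d = -9.186 cm → contributes +2130.6 cm⁴
  web plate: d = 2.014 cm → contributes +856.93 cm⁴
  top plate: d = 13.514 cm → contributes +2561.4 cm⁴
Total I = 5548.9 cm⁴.

I_xx ≈ 5550 cm⁴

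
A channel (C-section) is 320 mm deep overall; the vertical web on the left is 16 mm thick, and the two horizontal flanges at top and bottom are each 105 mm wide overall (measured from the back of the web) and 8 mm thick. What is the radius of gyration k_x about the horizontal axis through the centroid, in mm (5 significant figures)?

Break the section into simple shapes (no overlaps), measuring from the bottom-left corner of the bounding box.
Web: 16 × 320, A = 5 120 mm², y = 160 mm, Ī = 43 690 667 mm⁴.
Top flange (beyond web): 89 × 8, A = 712 mm², y = 316 mm, Ī = 3797.333 mm⁴.
Bottom flange (beyond web): 89 × 8, A = 712 mm², y = 4 mm, Ī = 3797.333 mm⁴.
By symmetry the centroid is at mid-height, ȳ = 160 mm.
Transfer each piece to the horizontal axis through the centroid using Ī + A·d² with d = y − 160:
  web: d = 0 mm → contributes +43 690 667 mm⁴
  top flange (beyond web): d = 156 mm → contributes +17 331 029 mm⁴
  bottom flange (beyond web): d = -156 mm → contributes +17 331 029 mm⁴
Total I = 78 352 725 mm⁴.
Radius of gyration: k = √(I/A) = √(78 352 725 / 6 544) = 109.4222 mm.

k_x ≈ 109.42 mm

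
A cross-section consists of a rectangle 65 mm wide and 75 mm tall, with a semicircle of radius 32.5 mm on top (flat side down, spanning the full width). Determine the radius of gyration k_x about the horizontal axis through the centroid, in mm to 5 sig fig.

k_x ≈ 29.443 mm

Split into non-overlapping primitives; take the origin at the lower-left of the bounding box.
Rectangular body: 65 × 75, A = 4 875 mm², y = 37.5 mm, Ī = 2 285 156 mm⁴.
Semicircular cap: semicircle r = 32.5, A = 1659.154 mm², y = 88.79343 mm, Ī = 122451.9 mm⁴.
Centroid: ȳ = ΣA·y / ΣA = 50.52444 mm.
Transfer each piece to the horizontal axis through the centroid using Ī + A·d² with d = y − 50.52444:
  rectangular body: d = -13.02444 mm → contributes +3 112 132 mm⁴
  semicircular cap: d = 38.26899 mm → contributes +2 552 308 mm⁴
Total I = 5 664 440 mm⁴.
Radius of gyration: k = √(I/A) = √(5 664 440 / 6534.154) = 29.44312 mm.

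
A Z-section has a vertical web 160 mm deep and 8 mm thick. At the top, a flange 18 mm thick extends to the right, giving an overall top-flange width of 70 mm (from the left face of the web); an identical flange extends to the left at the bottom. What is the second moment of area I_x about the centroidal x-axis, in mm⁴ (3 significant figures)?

I_x ≈ 1.40 × 10⁷ mm⁴

Break the section into simple shapes (no overlaps), measuring from the bottom-left corner of the bounding box.
Web: 8 × 160, A = 1 280 mm², y = 80 mm, Ī = 2 730 667 mm⁴.
Top flange (beyond web): 62 × 18, A = 1 116 mm², y = 151 mm, Ī = 30 132 mm⁴.
Bottom flange (beyond web): 62 × 18, A = 1 116 mm², y = 9 mm, Ī = 30 132 mm⁴.
Centroid: ȳ = ΣA·y / ΣA = 80 mm.
Transfer each piece to the centroidal x-axis using Ī + A·d² with d = y − 80:
  web: d = 0 mm → contributes +2 730 667 mm⁴
  top flange (beyond web): d = 71 mm → contributes +5 655 888 mm⁴
  bottom flange (beyond web): d = -71 mm → contributes +5 655 888 mm⁴
Total I = 14 042 443 mm⁴.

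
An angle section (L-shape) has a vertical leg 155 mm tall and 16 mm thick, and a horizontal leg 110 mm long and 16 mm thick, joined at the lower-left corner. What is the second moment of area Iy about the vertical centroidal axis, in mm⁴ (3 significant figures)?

Decompose the section into non-overlapping parts with the origin at the bottom-left of its bounding rectangle.
Vertical leg: 16 × 155, A = 2 480 mm², x = 8 mm, Ī = 52 907 mm⁴.
Horizontal leg (remainder): 94 × 16, A = 1 504 mm², x = 63 mm, Ī = 1 107 445 mm⁴.
Centroid: x̄ = ΣA·x / ΣA = 28.763 mm.
Transfer each piece to the vertical centroidal axis using Ī + A·d² with d = x − 28.763:
  vertical leg: d = -20.763 mm → contributes +1 122 045 mm⁴
  horizontal leg (remainder): d = 34.237 mm → contributes +2 870 387 mm⁴
Total I = 3 992 432 mm⁴.

Iy ≈ 3.99 × 10⁶ mm⁴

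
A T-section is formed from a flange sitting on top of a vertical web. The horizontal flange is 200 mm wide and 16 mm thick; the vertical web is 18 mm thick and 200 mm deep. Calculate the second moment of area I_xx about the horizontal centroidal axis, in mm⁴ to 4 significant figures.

Decompose the section into non-overlapping parts with the origin at the bottom-left of its bounding rectangle.
Flange: 200 × 16, A = 3 200 mm², y = 208 mm, Ī = 68266.7 mm⁴.
Web: 18 × 200, A = 3 600 mm², y = 100 mm, Ī = 12 000 000 mm⁴.
Centroid: ȳ = ΣA·y / ΣA = 150.824 mm.
Transfer each piece to the horizontal centroidal axis using Ī + A·d² with d = y − 150.824:
  flange: d = 57.1765 mm → contributes +10 529 543 mm⁴
  web: d = -50.8235 mm → contributes +21 298 912 mm⁴
Total I = 31 828 455 mm⁴.

I_xx ≈ 3.183 × 10⁷ mm⁴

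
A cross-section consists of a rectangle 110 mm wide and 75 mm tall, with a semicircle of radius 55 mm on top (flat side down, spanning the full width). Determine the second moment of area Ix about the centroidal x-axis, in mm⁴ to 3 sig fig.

Ix ≈ 1.60 × 10⁷ mm⁴

Treat the section as a set of non-overlapping primitives; coordinates are from the bounding-box lower-left.
Rectangular body: 110 × 75, A = 8 250 mm², y = 37.5 mm, Ī = 3 867 188 mm⁴.
Semicircular cap: semicircle r = 55, A = 4751.7 mm², y = 98.343 mm, Ī = 1 004 345 mm⁴.
Centroid: ȳ = ΣA·y / ΣA = 59.736 mm.
Transfer each piece to the centroidal x-axis using Ī + A·d² with d = y − 59.736:
  rectangular body: d = -22.236 mm → contributes +7 946 286 mm⁴
  semicircular cap: d = 38.607 mm → contributes +8 086 622 mm⁴
Total I = 16 032 909 mm⁴.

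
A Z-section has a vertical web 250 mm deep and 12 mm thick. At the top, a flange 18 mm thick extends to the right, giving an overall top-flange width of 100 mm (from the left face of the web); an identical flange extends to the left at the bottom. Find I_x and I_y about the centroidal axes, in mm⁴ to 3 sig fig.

Decompose the section into non-overlapping parts with the origin at the bottom-left of its bounding rectangle.
Web: 12 × 250, A = 3 000 mm², y = 125 mm, Ī = 15 625 000 mm⁴.
Top flange (beyond web): 88 × 18, A = 1 584 mm², y = 241 mm, Ī = 42 768 mm⁴.
Bottom flange (beyond web): 88 × 18, A = 1 584 mm², y = 9 mm, Ī = 42 768 mm⁴.
Centroid: ȳ = ΣA·y / ΣA = 125 mm.
Transfer each piece to the centroidal x-axis using Ī + A·d² with d = y − 125:
  web: d = 0 mm → contributes +15 625 000 mm⁴
  top flange (beyond web): d = 116 mm → contributes +21 357 072 mm⁴
  bottom flange (beyond web): d = -116 mm → contributes +21 357 072 mm⁴
Total I = 58 339 144 mm⁴.
For the y-axis: x̄ = 94 mm.
Repeating about the centroidal y-axis gives I_y = 10 000 416 mm⁴.

I_x ≈ 5.83 × 10⁷ mm⁴, I_y ≈ 1.00 × 10⁷ mm⁴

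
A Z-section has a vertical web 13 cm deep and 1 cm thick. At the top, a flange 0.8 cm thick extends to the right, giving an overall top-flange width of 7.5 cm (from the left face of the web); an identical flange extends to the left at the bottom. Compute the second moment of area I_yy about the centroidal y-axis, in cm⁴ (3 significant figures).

Treat the section as a set of non-overlapping primitives; coordinates are from the bounding-box lower-left.
Web: 1 × 13, A = 13 cm², x = 7 cm, Ī = 1.0833 cm⁴.
Top flange (beyond web): 6.5 × 0.8, A = 5.2 cm², x = 10.75 cm, Ī = 18.308 cm⁴.
Bottom flange (beyond web): 6.5 × 0.8, A = 5.2 cm², x = 3.25 cm, Ī = 18.308 cm⁴.
Centroid: x̄ = ΣA·x / ΣA = 7 cm.
Transfer each piece to the centroidal y-axis using Ī + A·d² with d = x − 7:
  web: d = 0 cm → contributes +1.0833 cm⁴
  top flange (beyond web): d = 3.75 cm → contributes +91.433 cm⁴
  bottom flange (beyond web): d = -3.75 cm → contributes +91.433 cm⁴
Total I = 183.95 cm⁴.

I_yy ≈ 184 cm⁴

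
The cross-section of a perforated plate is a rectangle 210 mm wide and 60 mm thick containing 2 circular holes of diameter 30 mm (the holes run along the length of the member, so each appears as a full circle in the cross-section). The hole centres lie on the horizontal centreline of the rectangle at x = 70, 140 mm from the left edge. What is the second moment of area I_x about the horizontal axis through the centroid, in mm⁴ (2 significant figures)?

Decompose the section into non-overlapping parts with the origin at the bottom-left of its bounding rectangle.
Plate: 210 × 60, A = 12 600 mm², y = 30 mm, Ī = 3 780 000 mm⁴.
Hole 1 (subtracted): ⌀30, A = 706.9 mm², y = 30 mm, Ī = 39 761 mm⁴.
Hole 2 (subtracted): ⌀30, A = 706.9 mm², y = 30 mm, Ī = 39 761 mm⁴.
By symmetry the centroid is at mid-height, ȳ = 30 mm.
All pieces are centred on the horizontal axis through the centroid, so I = ΣĪ (holes subtracted) = 3 700 478 mm⁴.

I_x ≈ 3.7 × 10⁶ mm⁴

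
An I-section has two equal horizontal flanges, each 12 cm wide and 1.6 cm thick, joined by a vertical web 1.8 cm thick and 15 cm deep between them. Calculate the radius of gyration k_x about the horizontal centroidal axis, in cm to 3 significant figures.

k_x ≈ 6.95 cm

Split into non-overlapping primitives; take the origin at the lower-left of the bounding box.
Bottom flange: 12 × 1.6, A = 19.2 cm², y = 0.8 cm, Ī = 4.096 cm⁴.
Web: 1.8 × 15, A = 27 cm², y = 9.1 cm, Ī = 506.25 cm⁴.
Top flange: 12 × 1.6, A = 19.2 cm², y = 17.4 cm, Ī = 4.096 cm⁴.
By symmetry the centroid is at mid-height, ȳ = 9.1 cm.
Transfer each piece to the horizontal centroidal axis using Ī + A·d² with d = y − 9.1:
  bottom flange: d = -8.3 cm → contributes +1326.8 cm⁴
  web: d = 0 cm → contributes +506.25 cm⁴
  top flange: d = 8.3 cm → contributes +1326.8 cm⁴
Total I = 3159.8 cm⁴.
Radius of gyration: k = √(I/A) = √(3159.8 / 65.4) = 6.9509 cm.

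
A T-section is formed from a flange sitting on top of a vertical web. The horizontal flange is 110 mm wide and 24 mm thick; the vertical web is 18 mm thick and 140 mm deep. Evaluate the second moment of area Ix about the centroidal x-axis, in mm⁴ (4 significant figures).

Break the section into simple shapes (no overlaps), measuring from the bottom-left corner of the bounding box.
Flange: 110 × 24, A = 2 640 mm², y = 152 mm, Ī = 126 720 mm⁴.
Web: 18 × 140, A = 2 520 mm², y = 70 mm, Ī = 4 116 000 mm⁴.
Centroid: ȳ = ΣA·y / ΣA = 111.953 mm.
Transfer each piece to the centroidal x-axis using Ī + A·d² with d = y − 111.953:
  flange: d = 40.0465 mm → contributes +4 360 549 mm⁴
  web: d = -41.9535 mm → contributes +8 551 440 mm⁴
Total I = 12 911 989 mm⁴.

Ix ≈ 1.291 × 10⁷ mm⁴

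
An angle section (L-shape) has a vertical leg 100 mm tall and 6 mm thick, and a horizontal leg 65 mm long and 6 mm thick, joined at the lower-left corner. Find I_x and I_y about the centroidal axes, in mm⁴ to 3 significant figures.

I_x ≈ 9.93 × 10⁵ mm⁴, I_y ≈ 3.40 × 10⁵ mm⁴

Decompose the section into non-overlapping parts with the origin at the bottom-left of its bounding rectangle.
Vertical leg: 6 × 100, A = 600 mm², y = 50 mm, Ī = 500 000 mm⁴.
Horizontal leg (remainder): 59 × 6, A = 354 mm², y = 3 mm, Ī = 1 062 mm⁴.
Centroid: ȳ = ΣA·y / ΣA = 32.56 mm.
Transfer each piece to the centroidal x-axis using Ī + A·d² with d = y − 32.56:
  vertical leg: d = 17.44 mm → contributes +682 497 mm⁴
  horizontal leg (remainder): d = -29.56 mm → contributes +310 380 mm⁴
Total I = 992 877 mm⁴.
For the y-axis: x̄ = 15.06 mm.
Repeating about the centroidal y-axis gives I_y = 339 655 mm⁴.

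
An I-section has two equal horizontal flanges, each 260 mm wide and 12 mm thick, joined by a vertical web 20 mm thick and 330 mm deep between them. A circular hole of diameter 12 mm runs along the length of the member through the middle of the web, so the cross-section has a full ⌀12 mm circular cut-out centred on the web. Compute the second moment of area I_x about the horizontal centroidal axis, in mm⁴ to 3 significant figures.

Break the section into simple shapes (no overlaps), measuring from the bottom-left corner of the bounding box.
Bottom flange: 260 × 12, A = 3 120 mm², y = 6 mm, Ī = 37 440 mm⁴.
Web: 20 × 330, A = 6 600 mm², y = 177 mm, Ī = 59 895 000 mm⁴.
Top flange: 260 × 12, A = 3 120 mm², y = 348 mm, Ī = 37 440 mm⁴.
Hole (subtracted): ⌀12, A = 113.1 mm², y = 177 mm, Ī = 1017.9 mm⁴.
By symmetry the centroid is at mid-height, ȳ = 177 mm.
Transfer each piece to the horizontal centroidal axis using Ī + A·d² with d = y − 177:
  bottom flange: d = -171 mm → contributes +91 269 360 mm⁴
  web: d = 0 mm → contributes +59 895 000 mm⁴
  top flange: d = 171 mm → contributes +91 269 360 mm⁴
  hole: d = 0 mm → contributes −1017.9 mm⁴
Total I = 242 432 702 mm⁴.

I_x ≈ 2.42 × 10⁸ mm⁴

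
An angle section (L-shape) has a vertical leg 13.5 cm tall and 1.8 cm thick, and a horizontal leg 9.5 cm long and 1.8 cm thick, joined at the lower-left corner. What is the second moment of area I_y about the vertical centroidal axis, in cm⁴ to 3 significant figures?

Decompose the section into non-overlapping parts with the origin at the bottom-left of its bounding rectangle.
Vertical leg: 1.8 × 13.5, A = 24.3 cm², x = 0.9 cm, Ī = 6.561 cm⁴.
Horizontal leg (remainder): 7.7 × 1.8, A = 13.86 cm², x = 5.65 cm, Ī = 68.48 cm⁴.
Centroid: x̄ = ΣA·x / ΣA = 2.6252 cm.
Transfer each piece to the vertical centroidal axis using Ī + A·d² with d = x − 2.6252:
  vertical leg: d = -1.7252 cm → contributes +78.888 cm⁴
  horizontal leg (remainder): d = 3.0248 cm → contributes +195.29 cm⁴
Total I = 274.18 cm⁴.

I_y ≈ 274 cm⁴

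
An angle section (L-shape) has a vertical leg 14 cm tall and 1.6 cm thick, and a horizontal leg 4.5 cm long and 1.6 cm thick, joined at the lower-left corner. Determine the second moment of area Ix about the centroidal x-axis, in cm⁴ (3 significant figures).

Ix ≈ 515 cm⁴

Decompose the section into non-overlapping parts with the origin at the bottom-left of its bounding rectangle.
Vertical leg: 1.6 × 14, A = 22.4 cm², y = 7 cm, Ī = 365.87 cm⁴.
Horizontal leg (remainder): 2.9 × 1.6, A = 4.64 cm², y = 0.8 cm, Ī = 0.98987 cm⁴.
Centroid: ȳ = ΣA·y / ΣA = 5.9361 cm.
Transfer each piece to the centroidal x-axis using Ī + A·d² with d = y − 5.9361:
  vertical leg: d = 1.0639 cm → contributes +391.22 cm⁴
  horizontal leg (remainder): d = -5.1361 cm → contributes +123.39 cm⁴
Total I = 514.61 cm⁴.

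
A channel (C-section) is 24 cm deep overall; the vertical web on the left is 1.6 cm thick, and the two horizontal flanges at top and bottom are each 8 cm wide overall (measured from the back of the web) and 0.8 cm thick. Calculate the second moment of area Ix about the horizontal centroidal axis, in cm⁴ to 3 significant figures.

Decompose the section into non-overlapping parts with the origin at the bottom-left of its bounding rectangle.
Web: 1.6 × 24, A = 38.4 cm², y = 12 cm, Ī = 1843.2 cm⁴.
Top flange (beyond web): 6.4 × 0.8, A = 5.12 cm², y = 23.6 cm, Ī = 0.27307 cm⁴.
Bottom flange (beyond web): 6.4 × 0.8, A = 5.12 cm², y = 0.4 cm, Ī = 0.27307 cm⁴.
By symmetry the centroid is at mid-height, ȳ = 12 cm.
Transfer each piece to the horizontal centroidal axis using Ī + A·d² with d = y − 12:
  web: d = 0 cm → contributes +1843.2 cm⁴
  top flange (beyond web): d = 11.6 cm → contributes +689.22 cm⁴
  bottom flange (beyond web): d = -11.6 cm → contributes +689.22 cm⁴
Total I = 3221.6 cm⁴.

Ix ≈ 3220 cm⁴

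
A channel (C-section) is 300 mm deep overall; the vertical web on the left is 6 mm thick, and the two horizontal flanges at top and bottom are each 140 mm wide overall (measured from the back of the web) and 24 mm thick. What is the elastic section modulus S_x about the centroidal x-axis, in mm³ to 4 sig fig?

Decompose the section into non-overlapping parts with the origin at the bottom-left of its bounding rectangle.
Web: 6 × 300, A = 1 800 mm², y = 150 mm, Ī = 13 500 000 mm⁴.
Top flange (beyond web): 134 × 24, A = 3 216 mm², y = 288 mm, Ī = 154 368 mm⁴.
Bottom flange (beyond web): 134 × 24, A = 3 216 mm², y = 12 mm, Ī = 154 368 mm⁴.
By symmetry the centroid is at mid-height, ȳ = 150 mm.
Transfer each piece to the centroidal x-axis using Ī + A·d² with d = y − 150:
  web: d = 0 mm → contributes +13 500 000 mm⁴
  top flange (beyond web): d = 138 mm → contributes +61 399 872 mm⁴
  bottom flange (beyond web): d = -138 mm → contributes +61 399 872 mm⁴
Total I = 136 299 744 mm⁴.
Extreme fibre distance c = 150 mm; S = I/c = 908 665 mm³.

S_x ≈ 9.087 × 10⁵ mm³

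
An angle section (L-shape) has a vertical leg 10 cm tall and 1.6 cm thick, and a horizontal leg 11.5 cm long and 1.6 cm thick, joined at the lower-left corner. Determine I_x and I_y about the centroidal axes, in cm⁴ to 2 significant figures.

Treat the section as a set of non-overlapping primitives; coordinates are from the bounding-box lower-left.
Vertical leg: 1.6 × 10, A = 16 cm², y = 5 cm, Ī = 133.3 cm⁴.
Horizontal leg (remainder): 9.9 × 1.6, A = 15.84 cm², y = 0.8 cm, Ī = 3.379 cm⁴.
Centroid: ȳ = ΣA·y / ΣA = 2.911 cm.
Transfer each piece to the centroidal x-axis using Ī + A·d² with d = y − 2.911:
  vertical leg: d = 2.089 cm → contributes +203.2 cm⁴
  horizontal leg (remainder): d = -2.111 cm → contributes +73.94 cm⁴
Total I = 277.1 cm⁴.
For the y-axis: x̄ = 3.661 cm.
Repeating about the centroidal y-axis gives I_y = 396 cm⁴.

I_x ≈ 280 cm⁴, I_y ≈ 400 cm⁴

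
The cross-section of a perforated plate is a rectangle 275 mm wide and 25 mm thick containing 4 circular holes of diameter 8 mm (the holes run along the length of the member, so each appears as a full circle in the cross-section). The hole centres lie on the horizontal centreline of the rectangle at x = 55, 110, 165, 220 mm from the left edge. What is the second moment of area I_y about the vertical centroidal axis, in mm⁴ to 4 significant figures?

Treat the section as a set of non-overlapping primitives; coordinates are from the bounding-box lower-left.
Plate: 275 × 25, A = 6 875 mm², x = 137.5 mm, Ī = 43 326 823 mm⁴.
Hole 1 (subtracted): ⌀8, A = 50.2655 mm², x = 55 mm, Ī = 201.062 mm⁴.
Hole 2 (subtracted): ⌀8, A = 50.2655 mm², x = 110 mm, Ī = 201.062 mm⁴.
Hole 3 (subtracted): ⌀8, A = 50.2655 mm², x = 165 mm, Ī = 201.062 mm⁴.
Hole 4 (subtracted): ⌀8, A = 50.2655 mm², x = 220 mm, Ī = 201.062 mm⁴.
By symmetry the centroid is at mid-width, x̄ = 137.5 mm.
Transfer each piece to the vertical centroidal axis using Ī + A·d² with d = x − 137.5:
  plate: d = 0 mm → contributes +43 326 823 mm⁴
  hole 1: d = -82.5 mm → contributes −342 321 mm⁴
  hole 2: d = -27.5 mm → contributes −38214.3 mm⁴
  hole 3: d = 27.5 mm → contributes −38214.3 mm⁴
  hole 4: d = 82.5 mm → contributes −342 321 mm⁴
Total I = 42 565 753 mm⁴.

I_y ≈ 4.257 × 10⁷ mm⁴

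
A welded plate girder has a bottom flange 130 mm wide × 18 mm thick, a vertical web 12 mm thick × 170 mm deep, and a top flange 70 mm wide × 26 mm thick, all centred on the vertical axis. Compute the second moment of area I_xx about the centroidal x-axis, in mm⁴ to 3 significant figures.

I_xx ≈ 4.30 × 10⁷ mm⁴

Break the section into simple shapes (no overlaps), measuring from the bottom-left corner of the bounding box.
Bottom plate: 130 × 18, A = 2 340 mm², y = 9 mm, Ī = 63 180 mm⁴.
Web plate: 12 × 170, A = 2 040 mm², y = 103 mm, Ī = 4 913 000 mm⁴.
Top plate: 70 × 26, A = 1 820 mm², y = 201 mm, Ī = 102 527 mm⁴.
Centroid: ȳ = ΣA·y / ΣA = 96.29 mm.
Transfer each piece to the centroidal x-axis using Ī + A·d² with d = y − 96.29:
  bottom plate: d = -87.29 mm → contributes +17 893 045 mm⁴
  web plate: d = 6.7097 mm → contributes +5 004 840 mm⁴
  top plate: d = 104.71 mm → contributes +20 057 219 mm⁴
Total I = 42 955 104 mm⁴.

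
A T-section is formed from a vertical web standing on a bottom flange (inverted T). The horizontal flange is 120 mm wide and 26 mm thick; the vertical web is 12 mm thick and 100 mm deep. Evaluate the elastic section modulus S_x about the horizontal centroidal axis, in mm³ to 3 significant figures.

S_x ≈ 4.83 × 10⁴ mm³

Break the section into simple shapes (no overlaps), measuring from the bottom-left corner of the bounding box.
Flange: 120 × 26, A = 3 120 mm², y = 13 mm, Ī = 175 760 mm⁴.
Web: 12 × 100, A = 1 200 mm², y = 76 mm, Ī = 1 000 000 mm⁴.
Centroid: ȳ = ΣA·y / ΣA = 30.5 mm.
Transfer each piece to the horizontal centroidal axis using Ī + A·d² with d = y − 30.5:
  flange: d = -17.5 mm → contributes +1 131 260 mm⁴
  web: d = 45.5 mm → contributes +3 484 300 mm⁴
Total I = 4 615 560 mm⁴.
Extreme fibre distance c = 95.5 mm; S = I/c = 48 330 mm³.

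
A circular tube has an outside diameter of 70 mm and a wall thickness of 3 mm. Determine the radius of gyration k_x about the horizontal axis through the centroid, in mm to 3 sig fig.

k_x ≈ 23.7 mm

Split into non-overlapping primitives; take the origin at the lower-left of the bounding box.
Outer circle: ⌀70, A = 3848.5 mm², y = 35 mm, Ī = 1 178 588 mm⁴.
Bore (subtracted): ⌀64, A = 3 217 mm², y = 35 mm, Ī = 823 550 mm⁴.
By symmetry the centroid is at mid-height, ȳ = 35 mm.
All pieces are centred on the horizontal axis through the centroid, so I = ΣĪ (holes subtracted) = 355 038 mm⁴.
Radius of gyration: k = √(I/A) = √(355 038 / 631.46) = 23.712 mm.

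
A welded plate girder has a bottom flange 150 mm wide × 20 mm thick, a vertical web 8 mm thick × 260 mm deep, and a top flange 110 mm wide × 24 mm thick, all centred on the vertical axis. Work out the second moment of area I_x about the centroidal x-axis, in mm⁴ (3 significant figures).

Break the section into simple shapes (no overlaps), measuring from the bottom-left corner of the bounding box.
Bottom plate: 150 × 20, A = 3 000 mm², y = 10 mm, Ī = 100 000 mm⁴.
Web plate: 8 × 260, A = 2 080 mm², y = 150 mm, Ī = 11 717 333 mm⁴.
Top plate: 110 × 24, A = 2 640 mm², y = 292 mm, Ī = 126 720 mm⁴.
Centroid: ȳ = ΣA·y / ΣA = 144.16 mm.
Transfer each piece to the centroidal x-axis using Ī + A·d² with d = y − 144.16:
  bottom plate: d = -134.16 mm → contributes +54 093 047 mm⁴
  web plate: d = 5.8446 mm → contributes +11 788 384 mm⁴
  top plate: d = 147.84 mm → contributes +57 831 876 mm⁴
Total I = 123 713 307 mm⁴.

I_x ≈ 1.24 × 10⁸ mm⁴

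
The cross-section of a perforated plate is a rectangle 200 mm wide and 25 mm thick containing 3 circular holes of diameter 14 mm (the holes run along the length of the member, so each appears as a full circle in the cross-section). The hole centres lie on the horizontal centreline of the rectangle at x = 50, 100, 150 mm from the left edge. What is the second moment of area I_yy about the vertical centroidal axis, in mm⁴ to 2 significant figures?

I_yy ≈ 1.6 × 10⁷ mm⁴

Split into non-overlapping primitives; take the origin at the lower-left of the bounding box.
Plate: 200 × 25, A = 5 000 mm², x = 100 mm, Ī = 16 666 667 mm⁴.
Hole 1 (subtracted): ⌀14, A = 153.9 mm², x = 50 mm, Ī = 1 886 mm⁴.
Hole 2 (subtracted): ⌀14, A = 153.9 mm², x = 100 mm, Ī = 1 886 mm⁴.
Hole 3 (subtracted): ⌀14, A = 153.9 mm², x = 150 mm, Ī = 1 886 mm⁴.
By symmetry the centroid is at mid-width, x̄ = 100 mm.
Transfer each piece to the vertical centroidal axis using Ī + A·d² with d = x − 100:
  plate: d = 0 mm → contributes +16 666 667 mm⁴
  hole 1: d = -50 mm → contributes −386 731 mm⁴
  hole 2: d = 0 mm → contributes −1 886 mm⁴
  hole 3: d = 50 mm → contributes −386 731 mm⁴
Total I = 15 891 319 mm⁴.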